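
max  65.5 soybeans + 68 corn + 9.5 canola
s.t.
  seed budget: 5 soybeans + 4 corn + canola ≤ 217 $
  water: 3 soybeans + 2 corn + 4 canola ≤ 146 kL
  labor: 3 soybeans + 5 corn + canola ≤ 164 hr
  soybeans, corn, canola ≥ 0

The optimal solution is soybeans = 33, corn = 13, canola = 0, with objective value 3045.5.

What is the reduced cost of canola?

Check each constraint at x*: seed budget 217/217 (tight); water 125/146 (slack 21); labor 164/164 (tight).
By complementary slackness, y = 0 for the non-binding constraint.
The binding rows give the dual system: 5·y_seed budget + 3·y_labor = 65.5 and 4·y_seed budget + 5·y_labor = 68.
→ y_seed budget = 9.5 and y_labor = 6.
Reduced cost of canola: c₃ − yᵀa₃ = 9.5 − (9.5·1 + 6·1) = 9.5 − 15.5 = -6.

-6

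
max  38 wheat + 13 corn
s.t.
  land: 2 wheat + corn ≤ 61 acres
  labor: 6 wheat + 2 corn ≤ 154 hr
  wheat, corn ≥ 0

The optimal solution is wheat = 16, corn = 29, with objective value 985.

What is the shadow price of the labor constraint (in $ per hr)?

6

Check each constraint at x*: land 61/61 (tight); labor 154/154 (tight).
The binding rows give the dual system: 2·y_land + 6·y_labor = 38 and 1·y_land + 2·y_labor = 13.
Solving: y_land = 1, y_labor = 6.
Shadow price of labor = 6.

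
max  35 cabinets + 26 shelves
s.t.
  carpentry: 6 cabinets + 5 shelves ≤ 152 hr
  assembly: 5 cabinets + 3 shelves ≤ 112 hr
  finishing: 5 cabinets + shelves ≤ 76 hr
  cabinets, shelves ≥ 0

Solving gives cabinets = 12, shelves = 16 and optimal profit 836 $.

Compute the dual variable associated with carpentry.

Binding: carpentry and finishing. Non-binding: assembly (4 unused).
Since assembly is not tight, its dual is 0.
From A_Bᵀ y = c: 6·y_carpentry + 5·y_finishing = 35; 5·y_carpentry + 1·y_finishing = 26.
→ y_carpentry = 5 and y_finishing = 1.
Shadow price of carpentry = 5.

5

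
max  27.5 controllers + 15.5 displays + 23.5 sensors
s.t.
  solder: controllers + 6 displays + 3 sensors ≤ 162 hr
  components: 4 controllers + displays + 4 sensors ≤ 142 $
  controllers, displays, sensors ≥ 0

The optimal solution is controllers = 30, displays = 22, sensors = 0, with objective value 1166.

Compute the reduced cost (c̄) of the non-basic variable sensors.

-7

Check each constraint at x*: solder 162/162 (tight); components 142/142 (tight).
Dual feasibility on the basic columns requires 1·y_solder + 4·y_components = 27.5, 6·y_solder + 1·y_components = 15.5.
This yields shadow prices y_solder = 1.5, y_components = 6.5.
Reduced cost of sensors: c₃ − yᵀa₃ = 23.5 − (1.5·3 + 6.5·4) = 23.5 − 30.5 = -7.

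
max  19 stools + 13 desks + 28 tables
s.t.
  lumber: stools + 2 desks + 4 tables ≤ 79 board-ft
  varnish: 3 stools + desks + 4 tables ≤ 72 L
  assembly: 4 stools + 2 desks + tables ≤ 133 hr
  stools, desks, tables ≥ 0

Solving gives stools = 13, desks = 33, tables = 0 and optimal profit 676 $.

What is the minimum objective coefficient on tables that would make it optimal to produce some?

At the optimum: lumber uses 79 of 79 (binding); varnish uses 72 of 72 (binding); assembly uses 118 of 133 (slack = 15).
By complementary slackness, y = 0 for the non-binding constraint.
From A_Bᵀ y = c: 1·y_lumber + 3·y_varnish = 19; 2·y_lumber + 1·y_varnish = 13.
→ y_lumber = 4 and y_varnish = 5.
tables enters the basis when its profit ≥ yᵀa₃ = 4·4 + 5·4 = 36.

36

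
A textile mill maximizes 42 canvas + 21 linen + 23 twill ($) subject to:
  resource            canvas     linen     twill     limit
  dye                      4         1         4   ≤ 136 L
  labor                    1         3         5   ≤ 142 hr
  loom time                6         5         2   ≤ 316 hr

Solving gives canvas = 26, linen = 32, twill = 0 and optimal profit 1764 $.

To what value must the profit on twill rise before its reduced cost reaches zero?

Check each constraint at x*: dye 136/136 (tight); labor 122/142 (slack 20); loom time 316/316 (tight).
Slack constraints have shadow price 0 (complementary slackness).
From A_Bᵀ y = c: 4·y_dye + 6·y_loom time = 42; 1·y_dye + 5·y_loom time = 21.
This yields shadow prices y_dye = 6, y_loom time = 3.
twill enters the basis when its profit ≥ yᵀa₃ = 6·4 + 3·2 = 30.

30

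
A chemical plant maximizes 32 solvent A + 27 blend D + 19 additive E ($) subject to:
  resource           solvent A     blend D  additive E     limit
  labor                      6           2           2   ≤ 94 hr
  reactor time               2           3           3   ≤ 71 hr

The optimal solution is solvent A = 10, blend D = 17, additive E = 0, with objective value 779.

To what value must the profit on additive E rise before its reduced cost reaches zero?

27

At the optimum: labor uses 94 of 94 (binding); reactor time uses 71 of 71 (binding).
From A_Bᵀ y = c: 6·y_labor + 2·y_reactor time = 32; 2·y_labor + 3·y_reactor time = 27.
→ y_labor = 3 and y_reactor time = 7.
additive E enters the basis when its profit ≥ yᵀa₃ = 3·2 + 7·3 = 27.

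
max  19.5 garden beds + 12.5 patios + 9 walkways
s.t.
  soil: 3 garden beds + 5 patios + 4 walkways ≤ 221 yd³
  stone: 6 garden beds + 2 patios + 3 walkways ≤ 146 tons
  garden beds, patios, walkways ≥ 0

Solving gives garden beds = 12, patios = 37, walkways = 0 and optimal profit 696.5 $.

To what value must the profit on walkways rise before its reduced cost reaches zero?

13.5

Check each constraint at x*: soil 221/221 (tight); stone 146/146 (tight).
Dual feasibility on the basic columns requires 3·y_soil + 6·y_stone = 19.5, 5·y_soil + 2·y_stone = 12.5.
This yields shadow prices y_soil = 1.5, y_stone = 2.5.
walkways enters the basis when its profit ≥ yᵀa₃ = 1.5·4 + 2.5·3 = 13.5.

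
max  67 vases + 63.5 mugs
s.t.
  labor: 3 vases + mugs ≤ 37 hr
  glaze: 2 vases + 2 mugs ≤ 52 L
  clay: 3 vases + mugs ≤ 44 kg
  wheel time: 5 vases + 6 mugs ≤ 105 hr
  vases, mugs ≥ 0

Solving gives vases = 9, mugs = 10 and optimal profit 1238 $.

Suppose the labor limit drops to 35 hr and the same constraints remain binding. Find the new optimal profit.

At the optimum: labor uses 37 of 37 (binding); glaze uses 38 of 52 (slack = 14); clay uses 37 of 44 (slack = 7); wheel time uses 105 of 105 (binding).
By complementary slackness, y = 0 for the non-binding constraints.
Dual feasibility on the basic columns requires 3·y_labor + 5·y_wheel time = 67, 1·y_labor + 6·y_wheel time = 63.5.
This yields shadow prices y_labor = 6.5, y_wheel time = 9.5.
Δz = y_labor·Δb = 6.5 × (-2) = -13, so new z* = 1238 − 13 = 1225.

1225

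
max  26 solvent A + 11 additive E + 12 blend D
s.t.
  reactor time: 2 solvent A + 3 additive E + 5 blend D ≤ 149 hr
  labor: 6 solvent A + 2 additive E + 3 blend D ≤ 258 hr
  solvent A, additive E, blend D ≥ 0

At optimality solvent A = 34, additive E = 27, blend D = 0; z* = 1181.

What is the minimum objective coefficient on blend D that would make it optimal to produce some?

Check each constraint at x*: reactor time 149/149 (tight); labor 258/258 (tight).
From A_Bᵀ y = c: 2·y_reactor time + 6·y_labor = 26; 3·y_reactor time + 2·y_labor = 11.
→ y_reactor time = 1 and y_labor = 4.
blend D enters the basis when its profit ≥ yᵀa₃ = 1·5 + 4·3 = 17.

17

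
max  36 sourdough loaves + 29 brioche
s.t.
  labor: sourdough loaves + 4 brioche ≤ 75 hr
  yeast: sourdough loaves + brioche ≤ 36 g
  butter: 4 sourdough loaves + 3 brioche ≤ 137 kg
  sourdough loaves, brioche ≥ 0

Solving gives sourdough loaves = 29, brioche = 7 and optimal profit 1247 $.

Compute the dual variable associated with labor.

At the optimum: labor uses 57 of 75 (slack = 18); yeast uses 36 of 36 (binding); butter uses 137 of 137 (binding).
By complementary slackness, y = 0 for the non-binding constraint.
The binding rows give the dual system: 1·y_yeast + 4·y_butter = 36 and 1·y_yeast + 3·y_butter = 29.
Solving: y_yeast = 8, y_butter = 7.
Shadow price of labor = 0.

0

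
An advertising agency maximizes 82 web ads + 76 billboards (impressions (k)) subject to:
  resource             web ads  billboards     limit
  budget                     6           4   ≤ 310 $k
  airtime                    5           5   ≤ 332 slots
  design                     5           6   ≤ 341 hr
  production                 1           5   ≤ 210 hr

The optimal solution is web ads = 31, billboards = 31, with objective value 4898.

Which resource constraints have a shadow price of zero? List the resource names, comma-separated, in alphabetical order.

budget: 310/310 (binding)
airtime: 310/332 (slack 22)
design: 341/341 (binding)
production: 186/210 (slack 24)
By complementary slackness, a constraint with positive slack has shadow price 0 → airtime, production.

airtime, production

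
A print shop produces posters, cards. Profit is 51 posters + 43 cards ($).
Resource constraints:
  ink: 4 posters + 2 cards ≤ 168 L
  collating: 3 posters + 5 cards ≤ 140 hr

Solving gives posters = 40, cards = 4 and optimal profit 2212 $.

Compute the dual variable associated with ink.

At the optimum: ink uses 168 of 168 (binding); collating uses 140 of 140 (binding).
The binding rows give the dual system: 4·y_ink + 3·y_collating = 51 and 2·y_ink + 5·y_collating = 43.
This yields shadow prices y_ink = 9, y_collating = 5.
Shadow price of ink = 9.

9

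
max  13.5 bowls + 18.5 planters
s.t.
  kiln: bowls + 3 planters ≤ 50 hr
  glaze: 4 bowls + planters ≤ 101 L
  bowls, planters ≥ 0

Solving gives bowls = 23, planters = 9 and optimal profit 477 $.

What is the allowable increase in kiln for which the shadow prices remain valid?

Binding constraints: kiln, glaze. The basis is B = [[1,3],[4,1]] with det -11.
Per unit increase in kiln, x* moves by d = (-0.0909, 0.3636).
The basis stays optimal until bowls reaches 0; allowable increase = 253 hr.

253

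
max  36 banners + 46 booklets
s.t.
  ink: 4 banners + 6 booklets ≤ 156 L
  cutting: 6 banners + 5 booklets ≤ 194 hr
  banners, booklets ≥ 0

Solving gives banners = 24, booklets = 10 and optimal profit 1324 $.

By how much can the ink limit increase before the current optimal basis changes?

Binding constraints: ink, cutting. The basis is B = [[4,6],[6,5]] with det -16.
Per unit increase in ink, x* moves by d = (-0.3125, 0.375).
The basis stays optimal until banners reaches 0; allowable increase = 76.8 L.

76.8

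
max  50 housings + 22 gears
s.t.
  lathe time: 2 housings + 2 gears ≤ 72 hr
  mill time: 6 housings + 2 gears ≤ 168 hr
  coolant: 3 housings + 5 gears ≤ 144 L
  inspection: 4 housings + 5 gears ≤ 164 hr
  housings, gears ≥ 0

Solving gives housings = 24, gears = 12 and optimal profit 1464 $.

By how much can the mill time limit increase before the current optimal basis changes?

48

Binding constraints: lathe time, mill time. The basis is B = [[2,2],[6,2]] with det -8.
Per unit increase in mill time, x* moves by d = (0.25, -0.25).
The basis stays optimal until gears reaches 0; allowable increase = 48 hr.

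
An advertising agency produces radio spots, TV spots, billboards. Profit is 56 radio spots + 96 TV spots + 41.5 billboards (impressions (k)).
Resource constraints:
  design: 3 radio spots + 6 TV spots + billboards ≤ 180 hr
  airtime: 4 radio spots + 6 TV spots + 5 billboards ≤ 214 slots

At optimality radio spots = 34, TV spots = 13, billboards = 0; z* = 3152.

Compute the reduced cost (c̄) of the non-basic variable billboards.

At the optimum: design uses 180 of 180 (binding); airtime uses 214 of 214 (binding).
From A_Bᵀ y = c: 3·y_design + 4·y_airtime = 56; 6·y_design + 6·y_airtime = 96.
→ y_design = 8 and y_airtime = 8.
Reduced cost of billboards: c₃ − yᵀa₃ = 41.5 − (8·1 + 8·5) = 41.5 − 48 = -6.5.

-6.5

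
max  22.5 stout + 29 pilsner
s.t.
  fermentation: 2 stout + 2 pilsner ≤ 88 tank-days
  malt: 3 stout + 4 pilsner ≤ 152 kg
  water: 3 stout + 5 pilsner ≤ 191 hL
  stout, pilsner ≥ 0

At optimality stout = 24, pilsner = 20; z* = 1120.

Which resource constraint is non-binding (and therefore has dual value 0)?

fermentation: 88/88 (binding)
malt: 152/152 (binding)
water: 172/191 (slack 19)
By complementary slackness, a constraint with positive slack has shadow price 0 → water.

water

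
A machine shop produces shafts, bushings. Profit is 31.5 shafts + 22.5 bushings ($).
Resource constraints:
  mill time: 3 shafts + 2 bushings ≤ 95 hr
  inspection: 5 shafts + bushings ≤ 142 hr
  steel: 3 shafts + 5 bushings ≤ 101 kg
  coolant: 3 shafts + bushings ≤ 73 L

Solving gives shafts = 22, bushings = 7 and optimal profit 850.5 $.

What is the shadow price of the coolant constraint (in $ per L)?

7.5

At the optimum: mill time uses 80 of 95 (slack = 15); inspection uses 117 of 142 (slack = 25); steel uses 101 of 101 (binding); coolant uses 73 of 73 (binding).
Slack constraints have shadow price 0 (complementary slackness).
From A_Bᵀ y = c: 3·y_steel + 3·y_coolant = 31.5; 5·y_steel + 1·y_coolant = 22.5.
→ y_steel = 3 and y_coolant = 7.5.
Shadow price of coolant = 7.5.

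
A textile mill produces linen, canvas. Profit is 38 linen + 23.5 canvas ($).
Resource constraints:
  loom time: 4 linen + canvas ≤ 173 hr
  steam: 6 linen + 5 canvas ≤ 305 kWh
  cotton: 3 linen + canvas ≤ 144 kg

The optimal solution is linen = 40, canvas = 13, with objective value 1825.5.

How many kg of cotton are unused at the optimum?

cotton used = 3·40 + 1·13 = 133; slack = 144 − 133 = 11.

11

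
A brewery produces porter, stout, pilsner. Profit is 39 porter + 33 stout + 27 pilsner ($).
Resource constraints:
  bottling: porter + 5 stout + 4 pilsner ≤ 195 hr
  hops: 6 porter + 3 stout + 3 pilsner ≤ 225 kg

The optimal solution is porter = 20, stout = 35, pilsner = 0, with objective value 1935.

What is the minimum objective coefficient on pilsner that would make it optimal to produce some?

Check each constraint at x*: bottling 195/195 (tight); hops 225/225 (tight).
From A_Bᵀ y = c: 1·y_bottling + 6·y_hops = 39; 5·y_bottling + 3·y_hops = 33.
Solving: y_bottling = 3, y_hops = 6.
pilsner enters the basis when its profit ≥ yᵀa₃ = 3·4 + 6·3 = 30.

30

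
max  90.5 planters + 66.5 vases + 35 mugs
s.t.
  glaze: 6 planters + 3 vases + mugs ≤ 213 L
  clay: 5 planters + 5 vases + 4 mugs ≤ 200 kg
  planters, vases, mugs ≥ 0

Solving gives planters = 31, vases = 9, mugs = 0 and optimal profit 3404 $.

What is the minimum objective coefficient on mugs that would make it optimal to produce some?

42

Check each constraint at x*: glaze 213/213 (tight); clay 200/200 (tight).
Dual feasibility on the basic columns requires 6·y_glaze + 5·y_clay = 90.5, 3·y_glaze + 5·y_clay = 66.5.
This yields shadow prices y_glaze = 8, y_clay = 8.5.
mugs enters the basis when its profit ≥ yᵀa₃ = 8·1 + 8.5·4 = 42.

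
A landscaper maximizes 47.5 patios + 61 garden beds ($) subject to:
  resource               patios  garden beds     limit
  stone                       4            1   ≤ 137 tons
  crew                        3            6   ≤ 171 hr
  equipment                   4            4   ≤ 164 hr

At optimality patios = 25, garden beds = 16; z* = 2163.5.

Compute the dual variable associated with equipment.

8.5

Binding: crew and equipment. Non-binding: stone (21 unused).
By complementary slackness, y = 0 for the non-binding constraint.
The binding rows give the dual system: 3·y_crew + 4·y_equipment = 47.5 and 6·y_crew + 4·y_equipment = 61.
Solving: y_crew = 4.5, y_equipment = 8.5.
Shadow price of equipment = 8.5.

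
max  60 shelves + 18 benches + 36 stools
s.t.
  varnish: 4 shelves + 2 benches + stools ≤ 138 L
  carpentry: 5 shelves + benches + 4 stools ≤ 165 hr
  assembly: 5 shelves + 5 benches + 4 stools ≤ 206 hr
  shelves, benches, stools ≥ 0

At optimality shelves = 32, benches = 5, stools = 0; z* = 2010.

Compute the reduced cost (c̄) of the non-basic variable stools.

Check each constraint at x*: varnish 138/138 (tight); carpentry 165/165 (tight); assembly 185/206 (slack 21).
Since assembly is not tight, its dual is 0.
From A_Bᵀ y = c: 4·y_varnish + 5·y_carpentry = 60; 2·y_varnish + 1·y_carpentry = 18.
Solving: y_varnish = 5, y_carpentry = 8.
Reduced cost of stools: c₃ − yᵀa₃ = 36 − (5·1 + 8·4) = 36 − 37 = -1.

-1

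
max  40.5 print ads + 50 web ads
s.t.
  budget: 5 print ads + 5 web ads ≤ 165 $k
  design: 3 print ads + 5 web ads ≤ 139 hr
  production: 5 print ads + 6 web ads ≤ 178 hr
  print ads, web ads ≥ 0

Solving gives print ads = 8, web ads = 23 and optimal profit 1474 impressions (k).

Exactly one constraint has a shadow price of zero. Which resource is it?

budget

budget: 155/165 (slack 10)
design: 139/139 (binding)
production: 178/178 (binding)
By complementary slackness, a constraint with positive slack has shadow price 0 → budget.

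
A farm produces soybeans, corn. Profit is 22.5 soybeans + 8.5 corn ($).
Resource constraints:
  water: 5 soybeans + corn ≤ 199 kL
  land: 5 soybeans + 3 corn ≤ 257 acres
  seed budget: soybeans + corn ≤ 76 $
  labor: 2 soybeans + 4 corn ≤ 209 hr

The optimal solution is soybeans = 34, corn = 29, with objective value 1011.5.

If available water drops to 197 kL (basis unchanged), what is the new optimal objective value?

1006.5

Check each constraint at x*: water 199/199 (tight); land 257/257 (tight); seed budget 63/76 (slack 13); labor 184/209 (slack 25).
By complementary slackness, y = 0 for the non-binding constraints.
The binding rows give the dual system: 5·y_water + 5·y_land = 22.5 and 1·y_water + 3·y_land = 8.5.
This yields shadow prices y_water = 2.5, y_land = 2.
Δz = y_water·Δb = 2.5 × (-2) = -5, so new z* = 1011.5 − 5 = 1006.5.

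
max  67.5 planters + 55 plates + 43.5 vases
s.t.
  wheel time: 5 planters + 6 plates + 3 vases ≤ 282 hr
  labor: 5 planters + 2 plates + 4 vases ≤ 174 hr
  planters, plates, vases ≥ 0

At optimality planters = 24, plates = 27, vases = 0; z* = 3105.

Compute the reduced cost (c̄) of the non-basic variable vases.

-3.5

At the optimum: wheel time uses 282 of 282 (binding); labor uses 174 of 174 (binding).
From A_Bᵀ y = c: 5·y_wheel time + 5·y_labor = 67.5; 6·y_wheel time + 2·y_labor = 55.
→ y_wheel time = 7 and y_labor = 6.5.
Reduced cost of vases: c₃ − yᵀa₃ = 43.5 − (7·3 + 6.5·4) = 43.5 − 47 = -3.5.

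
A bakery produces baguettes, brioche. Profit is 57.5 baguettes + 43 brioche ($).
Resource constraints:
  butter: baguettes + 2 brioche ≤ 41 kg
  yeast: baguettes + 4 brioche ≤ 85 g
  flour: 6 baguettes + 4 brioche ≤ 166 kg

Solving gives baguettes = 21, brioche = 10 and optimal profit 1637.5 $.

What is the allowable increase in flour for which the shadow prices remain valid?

Binding constraints: butter, flour. The basis is B = [[1,2],[6,4]] with det -8.
Per unit increase in flour, x* moves by d = (0.25, -0.125).
The basis stays optimal until brioche reaches 0; allowable increase = 80 kg.

80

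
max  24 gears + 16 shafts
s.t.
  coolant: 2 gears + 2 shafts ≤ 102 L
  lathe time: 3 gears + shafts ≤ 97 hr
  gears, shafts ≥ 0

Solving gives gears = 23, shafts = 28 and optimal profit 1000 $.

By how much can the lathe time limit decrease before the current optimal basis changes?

Binding constraints: coolant, lathe time. The basis is B = [[2,2],[3,1]] with det -4.
Per unit decrease in lathe time, x* moves by d = (-0.5, 0.5).
The basis stays optimal until gears reaches 0; allowable decrease = 46 hr.

46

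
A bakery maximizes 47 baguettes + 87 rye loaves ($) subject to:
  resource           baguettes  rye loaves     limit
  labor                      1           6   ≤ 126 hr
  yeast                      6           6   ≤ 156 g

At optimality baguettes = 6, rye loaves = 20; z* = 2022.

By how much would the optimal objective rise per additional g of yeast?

6.5

Both labor and yeast are binding at x*.
The binding rows give the dual system: 1·y_labor + 6·y_yeast = 47 and 6·y_labor + 6·y_yeast = 87.
Solving: y_labor = 8, y_yeast = 6.5.
Shadow price of yeast = 6.5.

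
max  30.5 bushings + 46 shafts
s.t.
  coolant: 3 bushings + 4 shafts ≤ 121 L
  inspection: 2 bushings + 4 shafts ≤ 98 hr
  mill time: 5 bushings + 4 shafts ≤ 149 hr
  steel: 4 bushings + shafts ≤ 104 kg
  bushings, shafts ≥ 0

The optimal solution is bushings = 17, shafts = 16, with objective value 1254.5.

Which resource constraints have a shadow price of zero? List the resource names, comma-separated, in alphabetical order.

coolant, steel

coolant: 115/121 (slack 6)
inspection: 98/98 (binding)
mill time: 149/149 (binding)
steel: 84/104 (slack 20)
By complementary slackness, a constraint with positive slack has shadow price 0 → coolant, steel.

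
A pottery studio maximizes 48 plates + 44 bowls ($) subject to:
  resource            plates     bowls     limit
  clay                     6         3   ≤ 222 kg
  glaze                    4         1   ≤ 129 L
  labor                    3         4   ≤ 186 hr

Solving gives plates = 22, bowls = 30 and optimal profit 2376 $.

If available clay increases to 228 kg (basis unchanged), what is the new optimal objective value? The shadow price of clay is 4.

2400

Δb = 6, so new z* = 2376 + (4)·(6) = 2376 + 24 = 2400.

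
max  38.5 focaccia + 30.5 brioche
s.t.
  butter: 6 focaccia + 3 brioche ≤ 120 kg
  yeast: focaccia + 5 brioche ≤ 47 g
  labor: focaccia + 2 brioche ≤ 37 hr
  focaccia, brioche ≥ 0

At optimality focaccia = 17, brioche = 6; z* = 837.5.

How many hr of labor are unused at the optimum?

8

labor used = 1·17 + 2·6 = 29; slack = 37 − 29 = 8.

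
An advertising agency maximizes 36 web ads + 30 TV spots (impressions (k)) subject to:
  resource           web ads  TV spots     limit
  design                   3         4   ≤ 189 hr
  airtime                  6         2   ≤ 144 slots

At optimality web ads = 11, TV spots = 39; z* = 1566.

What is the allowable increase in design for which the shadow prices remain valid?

Binding constraints: design, airtime. The basis is B = [[3,4],[6,2]] with det -18.
Per unit increase in design, x* moves by d = (-0.1111, 0.3333).
The basis stays optimal until web ads reaches 0; allowable increase = 99 hr.

99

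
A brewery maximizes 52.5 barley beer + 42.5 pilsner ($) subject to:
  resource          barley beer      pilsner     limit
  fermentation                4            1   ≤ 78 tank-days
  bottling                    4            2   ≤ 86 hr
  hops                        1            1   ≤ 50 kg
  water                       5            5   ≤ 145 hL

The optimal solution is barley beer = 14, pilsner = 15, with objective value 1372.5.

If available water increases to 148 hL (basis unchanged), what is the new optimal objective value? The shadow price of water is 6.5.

1392

Δb = 3, so new z* = 1372.5 + (6.5)·(3) = 1372.5 + 19.5 = 1392.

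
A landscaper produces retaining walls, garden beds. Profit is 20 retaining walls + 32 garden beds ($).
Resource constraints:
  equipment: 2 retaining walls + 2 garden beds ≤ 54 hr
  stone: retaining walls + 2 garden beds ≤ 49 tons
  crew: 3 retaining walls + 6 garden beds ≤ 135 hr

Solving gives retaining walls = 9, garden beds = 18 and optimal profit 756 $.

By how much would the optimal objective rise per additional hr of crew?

Binding: equipment and crew. Non-binding: stone (4 unused).
Slack constraints have shadow price 0 (complementary slackness).
Dual feasibility on the basic columns requires 2·y_equipment + 3·y_crew = 20, 2·y_equipment + 6·y_crew = 32.
This yields shadow prices y_equipment = 4, y_crew = 4.
Shadow price of crew = 4.

4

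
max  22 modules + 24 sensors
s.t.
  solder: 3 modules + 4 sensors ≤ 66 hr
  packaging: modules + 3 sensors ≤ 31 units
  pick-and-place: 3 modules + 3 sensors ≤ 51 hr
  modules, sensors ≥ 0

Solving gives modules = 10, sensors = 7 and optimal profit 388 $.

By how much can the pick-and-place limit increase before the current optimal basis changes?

Binding constraints: packaging, pick-and-place. The basis is B = [[1,3],[3,3]] with det -6.
Per unit increase in pick-and-place, x* moves by d = (0.5, -0.1667).
The basis stays optimal until solder becomes binding; allowable increase = 9.6 hr.

9.6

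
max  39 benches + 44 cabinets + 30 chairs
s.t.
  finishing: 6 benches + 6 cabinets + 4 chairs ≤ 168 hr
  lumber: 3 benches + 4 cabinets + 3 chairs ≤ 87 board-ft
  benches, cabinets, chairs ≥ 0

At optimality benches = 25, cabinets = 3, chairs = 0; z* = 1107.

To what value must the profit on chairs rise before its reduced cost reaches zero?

31

Both finishing and lumber are binding at x*.
The binding rows give the dual system: 6·y_finishing + 3·y_lumber = 39 and 6·y_finishing + 4·y_lumber = 44.
Solving: y_finishing = 4, y_lumber = 5.
chairs enters the basis when its profit ≥ yᵀa₃ = 4·4 + 5·3 = 31.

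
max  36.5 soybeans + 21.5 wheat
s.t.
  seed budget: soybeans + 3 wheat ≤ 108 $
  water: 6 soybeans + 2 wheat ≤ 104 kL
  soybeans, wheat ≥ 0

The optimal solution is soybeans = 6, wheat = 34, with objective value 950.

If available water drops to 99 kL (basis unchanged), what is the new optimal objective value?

Both seed budget and water are binding at x*.
Dual feasibility on the basic columns requires 1·y_seed budget + 6·y_water = 36.5, 3·y_seed budget + 2·y_water = 21.5.
→ y_seed budget = 3.5 and y_water = 5.5.
Δz = y_water·Δb = 5.5 × (-5) = -27.5, so new z* = 950 − 27.5 = 922.5.

922.5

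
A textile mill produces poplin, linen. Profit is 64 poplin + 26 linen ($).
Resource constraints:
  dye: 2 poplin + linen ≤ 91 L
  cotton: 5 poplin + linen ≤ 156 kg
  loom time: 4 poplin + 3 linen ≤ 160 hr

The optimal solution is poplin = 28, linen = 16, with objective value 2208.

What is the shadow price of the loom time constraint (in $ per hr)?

Binding: cotton and loom time. Non-binding: dye (19 unused).
By complementary slackness, y = 0 for the non-binding constraint.
From A_Bᵀ y = c: 5·y_cotton + 4·y_loom time = 64; 1·y_cotton + 3·y_loom time = 26.
→ y_cotton = 8 and y_loom time = 6.
Shadow price of loom time = 6.

6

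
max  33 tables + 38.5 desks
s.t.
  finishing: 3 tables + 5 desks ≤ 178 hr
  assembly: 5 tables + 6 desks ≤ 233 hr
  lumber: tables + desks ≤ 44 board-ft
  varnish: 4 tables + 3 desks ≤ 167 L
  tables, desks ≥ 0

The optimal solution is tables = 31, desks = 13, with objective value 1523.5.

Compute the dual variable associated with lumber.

Check each constraint at x*: finishing 158/178 (slack 20); assembly 233/233 (tight); lumber 44/44 (tight); varnish 163/167 (slack 4).
Slack constraints have shadow price 0 (complementary slackness).
From A_Bᵀ y = c: 5·y_assembly + 1·y_lumber = 33; 6·y_assembly + 1·y_lumber = 38.5.
Solving: y_assembly = 5.5, y_lumber = 5.5.
Shadow price of lumber = 5.5.

5.5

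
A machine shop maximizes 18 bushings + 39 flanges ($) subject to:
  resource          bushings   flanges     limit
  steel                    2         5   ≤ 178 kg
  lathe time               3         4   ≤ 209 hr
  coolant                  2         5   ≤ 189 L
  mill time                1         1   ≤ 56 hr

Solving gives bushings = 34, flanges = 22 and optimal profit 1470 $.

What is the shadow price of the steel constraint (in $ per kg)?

At the optimum: steel uses 178 of 178 (binding); lathe time uses 190 of 209 (slack = 19); coolant uses 178 of 189 (slack = 11); mill time uses 56 of 56 (binding).
Slack constraints have shadow price 0 (complementary slackness).
The binding rows give the dual system: 2·y_steel + 1·y_mill time = 18 and 5·y_steel + 1·y_mill time = 39.
Solving: y_steel = 7, y_mill time = 4.
Shadow price of steel = 7.

7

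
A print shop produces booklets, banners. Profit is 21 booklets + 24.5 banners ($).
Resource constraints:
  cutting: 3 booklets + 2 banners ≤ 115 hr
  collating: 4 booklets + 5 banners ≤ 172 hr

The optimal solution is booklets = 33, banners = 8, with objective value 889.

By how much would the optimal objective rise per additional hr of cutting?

Both cutting and collating are binding at x*.
The binding rows give the dual system: 3·y_cutting + 4·y_collating = 21 and 2·y_cutting + 5·y_collating = 24.5.
→ y_cutting = 1 and y_collating = 4.5.
Shadow price of cutting = 1.

1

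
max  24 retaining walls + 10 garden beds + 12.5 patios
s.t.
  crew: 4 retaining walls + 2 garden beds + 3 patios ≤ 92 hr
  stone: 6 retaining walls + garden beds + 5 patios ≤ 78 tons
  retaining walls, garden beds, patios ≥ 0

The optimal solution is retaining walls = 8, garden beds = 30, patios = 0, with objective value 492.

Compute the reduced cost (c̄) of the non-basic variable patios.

Both crew and stone are binding at x*.
From A_Bᵀ y = c: 4·y_crew + 6·y_stone = 24; 2·y_crew + 1·y_stone = 10.
→ y_crew = 4.5 and y_stone = 1.
Reduced cost of patios: c₃ − yᵀa₃ = 12.5 − (4.5·3 + 1·5) = 12.5 − 18.5 = -6.

-6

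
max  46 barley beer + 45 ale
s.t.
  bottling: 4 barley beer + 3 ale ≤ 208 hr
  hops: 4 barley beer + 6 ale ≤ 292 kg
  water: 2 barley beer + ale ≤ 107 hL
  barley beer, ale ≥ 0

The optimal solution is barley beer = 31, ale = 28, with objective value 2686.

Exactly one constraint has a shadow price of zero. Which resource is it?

bottling: 208/208 (binding)
hops: 292/292 (binding)
water: 90/107 (slack 17)
By complementary slackness, a constraint with positive slack has shadow price 0 → water.

water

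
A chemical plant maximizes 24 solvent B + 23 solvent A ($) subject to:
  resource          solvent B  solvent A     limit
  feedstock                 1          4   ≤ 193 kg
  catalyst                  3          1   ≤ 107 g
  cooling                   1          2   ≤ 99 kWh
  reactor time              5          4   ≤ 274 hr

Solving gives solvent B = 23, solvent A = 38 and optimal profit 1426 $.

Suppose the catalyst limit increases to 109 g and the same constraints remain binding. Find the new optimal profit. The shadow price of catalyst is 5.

Δb = 2, so new z* = 1426 + (5)·(2) = 1426 + 10 = 1436.

1436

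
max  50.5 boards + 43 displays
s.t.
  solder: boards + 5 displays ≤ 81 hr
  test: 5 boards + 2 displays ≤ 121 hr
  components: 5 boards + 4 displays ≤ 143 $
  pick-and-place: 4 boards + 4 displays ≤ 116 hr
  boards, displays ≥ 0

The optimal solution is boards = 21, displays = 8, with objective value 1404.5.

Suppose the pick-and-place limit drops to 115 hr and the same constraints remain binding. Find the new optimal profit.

Check each constraint at x*: solder 61/81 (slack 20); test 121/121 (tight); components 137/143 (slack 6); pick-and-place 116/116 (tight).
Since solder, components are not tight, their duals are 0.
The binding rows give the dual system: 5·y_test + 4·y_pick-and-place = 50.5 and 2·y_test + 4·y_pick-and-place = 43.
Solving: y_test = 2.5, y_pick-and-place = 9.5.
Δz = y_pick-and-place·Δb = 9.5 × (-1) = -9.5, so new z* = 1404.5 − 9.5 = 1395.

1395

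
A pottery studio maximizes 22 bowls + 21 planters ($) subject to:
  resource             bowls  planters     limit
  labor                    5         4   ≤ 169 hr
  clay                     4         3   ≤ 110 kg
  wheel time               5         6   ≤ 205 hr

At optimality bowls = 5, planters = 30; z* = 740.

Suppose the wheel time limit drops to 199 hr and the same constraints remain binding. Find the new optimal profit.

728

At the optimum: labor uses 145 of 169 (slack = 24); clay uses 110 of 110 (binding); wheel time uses 205 of 205 (binding).
By complementary slackness, y = 0 for the non-binding constraint.
The binding rows give the dual system: 4·y_clay + 5·y_wheel time = 22 and 3·y_clay + 6·y_wheel time = 21.
Solving: y_clay = 3, y_wheel time = 2.
Δz = y_wheel time·Δb = 2 × (-6) = -12, so new z* = 740 − 12 = 728.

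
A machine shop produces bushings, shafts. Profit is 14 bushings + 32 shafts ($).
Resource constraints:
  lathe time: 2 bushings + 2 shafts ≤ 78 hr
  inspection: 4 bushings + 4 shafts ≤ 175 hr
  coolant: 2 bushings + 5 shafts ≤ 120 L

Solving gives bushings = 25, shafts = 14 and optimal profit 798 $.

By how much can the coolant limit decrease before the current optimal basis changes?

Binding constraints: lathe time, coolant. The basis is B = [[2,2],[2,5]] with det 6.
Per unit decrease in coolant, x* moves by d = (0.3333, -0.3333).
The basis stays optimal until shafts reaches 0; allowable decrease = 42 L.

42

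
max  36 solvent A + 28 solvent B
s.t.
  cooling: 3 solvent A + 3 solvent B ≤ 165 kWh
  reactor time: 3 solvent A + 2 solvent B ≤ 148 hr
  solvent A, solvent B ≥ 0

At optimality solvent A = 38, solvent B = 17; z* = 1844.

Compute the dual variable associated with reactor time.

8

At the optimum: cooling uses 165 of 165 (binding); reactor time uses 148 of 148 (binding).
From A_Bᵀ y = c: 3·y_cooling + 3·y_reactor time = 36; 3·y_cooling + 2·y_reactor time = 28.
→ y_cooling = 4 and y_reactor time = 8.
Shadow price of reactor time = 8.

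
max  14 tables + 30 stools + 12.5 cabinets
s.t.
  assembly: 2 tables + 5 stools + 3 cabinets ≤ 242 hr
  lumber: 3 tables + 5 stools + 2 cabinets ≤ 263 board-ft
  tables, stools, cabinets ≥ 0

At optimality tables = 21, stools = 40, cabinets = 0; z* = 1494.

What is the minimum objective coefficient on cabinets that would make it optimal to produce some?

Both assembly and lumber are binding at x*.
The binding rows give the dual system: 2·y_assembly + 3·y_lumber = 14 and 5·y_assembly + 5·y_lumber = 30.
This yields shadow prices y_assembly = 4, y_lumber = 2.
cabinets enters the basis when its profit ≥ yᵀa₃ = 4·3 + 2·2 = 16.

16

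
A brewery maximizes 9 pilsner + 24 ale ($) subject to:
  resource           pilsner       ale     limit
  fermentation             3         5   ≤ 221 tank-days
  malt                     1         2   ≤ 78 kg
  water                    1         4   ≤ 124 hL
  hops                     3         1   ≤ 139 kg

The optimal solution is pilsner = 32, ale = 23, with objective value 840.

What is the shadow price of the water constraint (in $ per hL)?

At the optimum: fermentation uses 211 of 221 (slack = 10); malt uses 78 of 78 (binding); water uses 124 of 124 (binding); hops uses 119 of 139 (slack = 20).
Slack constraints have shadow price 0 (complementary slackness).
Dual feasibility on the basic columns requires 1·y_malt + 1·y_water = 9, 2·y_malt + 4·y_water = 24.
→ y_malt = 6 and y_water = 3.
Shadow price of water = 3.

3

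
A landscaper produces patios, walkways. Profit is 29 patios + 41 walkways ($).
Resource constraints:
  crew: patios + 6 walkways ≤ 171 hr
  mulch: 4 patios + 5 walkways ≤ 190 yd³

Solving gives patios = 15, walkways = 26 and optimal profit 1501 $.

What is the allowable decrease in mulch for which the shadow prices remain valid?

Binding constraints: crew, mulch. The basis is B = [[1,6],[4,5]] with det -19.
Per unit decrease in mulch, x* moves by d = (-0.3158, 0.0526).
The basis stays optimal until patios reaches 0; allowable decrease = 47.5 yd³.

47.5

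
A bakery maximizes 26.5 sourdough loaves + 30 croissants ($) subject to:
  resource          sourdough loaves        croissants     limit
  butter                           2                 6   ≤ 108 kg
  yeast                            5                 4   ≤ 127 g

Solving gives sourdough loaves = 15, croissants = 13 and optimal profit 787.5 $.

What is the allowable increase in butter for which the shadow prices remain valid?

Binding constraints: butter, yeast. The basis is B = [[2,6],[5,4]] with det -22.
Per unit increase in butter, x* moves by d = (-0.1818, 0.2273).
The basis stays optimal until sourdough loaves reaches 0; allowable increase = 82.5 kg.

82.5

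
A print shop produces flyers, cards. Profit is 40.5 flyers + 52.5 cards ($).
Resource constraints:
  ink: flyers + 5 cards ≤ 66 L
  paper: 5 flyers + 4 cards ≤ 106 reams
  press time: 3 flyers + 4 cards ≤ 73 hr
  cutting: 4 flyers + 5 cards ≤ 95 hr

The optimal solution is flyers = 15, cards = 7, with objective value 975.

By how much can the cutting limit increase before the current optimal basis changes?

Binding constraints: press time, cutting. The basis is B = [[3,4],[4,5]] with det -1.
Per unit increase in cutting, x* moves by d = (4, -3).
The basis stays optimal until paper becomes binding; allowable increase = 0.375 hr.

0.375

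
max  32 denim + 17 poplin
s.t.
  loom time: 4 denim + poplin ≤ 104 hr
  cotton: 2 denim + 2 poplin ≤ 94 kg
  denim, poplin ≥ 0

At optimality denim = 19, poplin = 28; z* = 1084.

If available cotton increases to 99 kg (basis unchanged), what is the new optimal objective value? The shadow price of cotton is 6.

1114

Δb = 5, so new z* = 1084 + (6)·(5) = 1084 + 30 = 1114.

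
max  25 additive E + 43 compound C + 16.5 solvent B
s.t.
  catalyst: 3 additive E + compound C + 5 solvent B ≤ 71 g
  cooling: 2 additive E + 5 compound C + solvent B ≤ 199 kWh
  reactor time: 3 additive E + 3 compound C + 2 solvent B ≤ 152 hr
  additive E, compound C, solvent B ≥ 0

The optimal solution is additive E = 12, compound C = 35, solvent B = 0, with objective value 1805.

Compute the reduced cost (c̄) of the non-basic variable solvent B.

-6.5

Binding: catalyst and cooling. Non-binding: reactor time (11 unused).
Since reactor time is not tight, its dual is 0.
The binding rows give the dual system: 3·y_catalyst + 2·y_cooling = 25 and 1·y_catalyst + 5·y_cooling = 43.
→ y_catalyst = 3 and y_cooling = 8.
Reduced cost of solvent B: c₃ − yᵀa₃ = 16.5 − (3·5 + 8·1) = 16.5 − 23 = -6.5.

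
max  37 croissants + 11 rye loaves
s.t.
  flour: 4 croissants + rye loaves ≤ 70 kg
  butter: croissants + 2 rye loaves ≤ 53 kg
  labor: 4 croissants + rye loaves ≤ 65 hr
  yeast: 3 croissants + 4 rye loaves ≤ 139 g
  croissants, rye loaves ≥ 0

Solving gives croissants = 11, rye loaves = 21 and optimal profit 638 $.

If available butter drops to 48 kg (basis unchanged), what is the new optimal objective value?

Check each constraint at x*: flour 65/70 (slack 5); butter 53/53 (tight); labor 65/65 (tight); yeast 117/139 (slack 22).
Since flour, yeast are not tight, their duals are 0.
Dual feasibility on the basic columns requires 1·y_butter + 4·y_labor = 37, 2·y_butter + 1·y_labor = 11.
This yields shadow prices y_butter = 1, y_labor = 9.
Δz = y_butter·Δb = 1 × (-5) = -5, so new z* = 638 − 5 = 633.

633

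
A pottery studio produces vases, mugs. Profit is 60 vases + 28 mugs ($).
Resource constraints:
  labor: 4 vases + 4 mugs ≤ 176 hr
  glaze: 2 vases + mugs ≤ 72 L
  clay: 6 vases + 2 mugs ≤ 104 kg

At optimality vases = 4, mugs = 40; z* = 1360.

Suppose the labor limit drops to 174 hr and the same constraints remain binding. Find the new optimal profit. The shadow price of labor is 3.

Δb = -2, so new z* = 1360 + (3)·(-2) = 1360 − 6 = 1354.

1354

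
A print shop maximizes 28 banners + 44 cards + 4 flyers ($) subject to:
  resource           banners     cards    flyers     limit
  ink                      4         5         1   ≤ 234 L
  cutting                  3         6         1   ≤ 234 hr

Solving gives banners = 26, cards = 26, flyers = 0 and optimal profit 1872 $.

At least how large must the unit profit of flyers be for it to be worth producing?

At the optimum: ink uses 234 of 234 (binding); cutting uses 234 of 234 (binding).
From A_Bᵀ y = c: 4·y_ink + 3·y_cutting = 28; 5·y_ink + 6·y_cutting = 44.
Solving: y_ink = 4, y_cutting = 4.
flyers enters the basis when its profit ≥ yᵀa₃ = 4·1 + 4·1 = 8.

8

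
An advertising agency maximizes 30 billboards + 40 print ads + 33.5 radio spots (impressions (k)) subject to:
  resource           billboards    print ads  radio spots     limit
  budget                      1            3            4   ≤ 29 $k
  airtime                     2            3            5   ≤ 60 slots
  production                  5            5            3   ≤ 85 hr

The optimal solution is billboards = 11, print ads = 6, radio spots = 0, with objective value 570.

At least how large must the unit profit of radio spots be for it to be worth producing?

35

Check each constraint at x*: budget 29/29 (tight); airtime 40/60 (slack 20); production 85/85 (tight).
Since airtime is not tight, its dual is 0.
Dual feasibility on the basic columns requires 1·y_budget + 5·y_production = 30, 3·y_budget + 5·y_production = 40.
→ y_budget = 5 and y_production = 5.
radio spots enters the basis when its profit ≥ yᵀa₃ = 5·4 + 5·3 = 35.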